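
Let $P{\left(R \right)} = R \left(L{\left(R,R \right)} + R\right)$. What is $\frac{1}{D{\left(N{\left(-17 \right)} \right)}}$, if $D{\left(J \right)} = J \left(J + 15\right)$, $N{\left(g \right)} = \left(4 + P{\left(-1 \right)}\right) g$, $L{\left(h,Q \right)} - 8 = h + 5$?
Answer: $\frac{1}{15946} \approx 6.2712 \cdot 10^{-5}$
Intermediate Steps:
$L{\left(h,Q \right)} = 13 + h$ ($L{\left(h,Q \right)} = 8 + \left(h + 5\right) = 8 + \left(5 + h\right) = 13 + h$)
$P{\left(R \right)} = R \left(13 + 2 R\right)$ ($P{\left(R \right)} = R \left(\left(13 + R\right) + R\right) = R \left(13 + 2 R\right)$)
$N{\left(g \right)} = - 7 g$ ($N{\left(g \right)} = \left(4 - \left(13 + 2 \left(-1\right)\right)\right) g = \left(4 - \left(13 - 2\right)\right) g = \left(4 - 11\right) g = - 7 g$)
$D{\left(J \right)} = J \left(15 + J\right)$
$\frac{1}{D{\left(N{\left(-17 \right)} \right)}} = \frac{1}{\left(-7\right) \left(-17\right) \left(15 - -119\right)} = \frac{1}{119 \left(15 + 119\right)} = \frac{1}{119 \cdot 134} = \frac{1}{15946}$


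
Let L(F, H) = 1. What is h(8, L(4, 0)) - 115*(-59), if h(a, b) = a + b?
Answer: 6794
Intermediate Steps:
h(8, L(4, 0)) - 115*(-59) = (8 + 1) - 115*(-59) = 9 + 6785 = 6794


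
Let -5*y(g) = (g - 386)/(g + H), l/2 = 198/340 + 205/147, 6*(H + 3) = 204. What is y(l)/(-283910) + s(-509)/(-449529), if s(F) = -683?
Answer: 14527733759633/9610397148323400 ≈ 0.0015117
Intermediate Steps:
H = 31 (H = -3 + (1/6)*204 = -3 + 34 = 31)
l = 49403/12495 (l = 2*(198/340 + 205/147) = 2*(198*(1/340) + 205*(1/147)) = 2*(99/170 + 205/147) = 2*(49403/24990) = 49403/12495 ≈ 3.9538)
y(g) = -(-386 + g)/(5*(31 + g)) (y(g) = -(g - 386)/(5*(g + 31)) = -(-386 + g)/(5*(31 + g)))
y(l)/(-283910) + s(-509)/(-449529) = ((386 - 1*49403/12495)/(5*(31 + 49403/12495)))/(-283910) - 683/(-449529) = ((386 - 49403/12495)/(5*(436748/12495)))*(-1/283910) - 683*(-1/449529) = ((1/5)*(12495/436748)*(4773667/12495))*(-1/283910) + 683/449529 = (4773667/2183740)*(-1/283910) + 683/449529 = -4773667/619985623400 + 683/449529 = 14527733759633/9610397148323400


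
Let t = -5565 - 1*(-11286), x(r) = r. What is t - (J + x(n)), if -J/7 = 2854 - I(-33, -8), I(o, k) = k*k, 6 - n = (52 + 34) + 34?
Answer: 25365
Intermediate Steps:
n = -114 (n = 6 - ((52 + 34) + 34) = 6 - (86 + 34) = 6 - 1*120 = 6 - 120 = -114)
I(o, k) = k²
J = -19530 (J = -7*(2854 - 1*(-8)²) = -7*(2854 - 1*64) = -7*(2854 - 64) = -7*2790 = -19530)
t = 5721 (t = -5565 + 11286 = 5721)
t - (J + x(n)) = 5721 - (-19530 - 114) = 5721 - 1*(-19644) = 5721 + 19644 = 25365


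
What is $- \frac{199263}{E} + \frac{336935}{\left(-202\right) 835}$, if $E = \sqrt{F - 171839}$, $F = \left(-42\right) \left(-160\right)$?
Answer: $- \frac{67387}{33734} + \frac{199263 i \sqrt{165119}}{165119} \approx -1.9976 + 490.38 i$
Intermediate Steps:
$F = 6720$
$E = i \sqrt{165119}$ ($E = \sqrt{6720 - 171839} = \sqrt{-165119} = i \sqrt{165119} \approx 406.35 i$)
$- \frac{199263}{E} + \frac{336935}{\left(-202\right) 835} = - \frac{199263}{i \sqrt{165119}} + \frac{336935}{\left(-202\right) 835} = - 199263 \left(- \frac{i \sqrt{165119}}{165119}\right) + \frac{336935}{-168670} = \frac{199263 i \sqrt{165119}}{165119} + 336935 \left(- \frac{1}{168670}\right) = \frac{199263 i \sqrt{165119}}{165119} - \frac{67387}{33734} = - \frac{67387}{33734} + \frac{199263 i \sqrt{165119}}{165119}$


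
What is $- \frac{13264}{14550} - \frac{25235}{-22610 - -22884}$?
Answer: $- \frac{185401793}{1993350} \approx -93.01$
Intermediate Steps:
$- \frac{13264}{14550} - \frac{25235}{-22610 - -22884} = \left(-13264\right) \frac{1}{14550} - \frac{25235}{-22610 + 22884} = - \frac{6632}{7275} - \frac{25235}{274} = - \frac{185401793}{1993350}$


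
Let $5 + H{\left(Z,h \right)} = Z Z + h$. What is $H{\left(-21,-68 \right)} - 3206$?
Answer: $-2838$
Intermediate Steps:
$H{\left(Z,h \right)} = -5 + h + Z^{2}$ ($H{\left(Z,h \right)} = -5 + \left(Z Z + h\right) = -5 + \left(Z^{2} + h\right) = -5 + \left(h + Z^{2}\right) = -5 + h + Z^{2}$)
$H{\left(-21,-68 \right)} - 3206 = \left(-5 - 68 + \left(-21\right)^{2}\right) - 3206 = \left(-5 - 68 + 441\right) - 3206 = 368 - 3206 = -2838$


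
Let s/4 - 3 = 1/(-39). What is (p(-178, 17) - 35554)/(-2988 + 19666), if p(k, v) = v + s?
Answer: -1385479/650442 ≈ -2.1301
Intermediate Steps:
s = 464/39 (s = 12 + 4/(-39) = 12 + 4*(-1/39) = 12 - 4/39 = 464/39 ≈ 11.897)
p(k, v) = 464/39 + v (p(k, v) = v + 464/39 = 464/39 + v)
(p(-178, 17) - 35554)/(-2988 + 19666) = ((464/39 + 17) - 35554)/(-2988 + 19666) = (1127/39 - 35554)/16678 = -1385479/39*1/16678 = -1385479/650442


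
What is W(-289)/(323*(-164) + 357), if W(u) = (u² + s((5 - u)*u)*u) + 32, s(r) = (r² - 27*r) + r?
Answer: 417398653011/10523 ≈ 3.9665e+7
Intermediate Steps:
s(r) = r² - 26*r
W(u) = 32 + u² + u²*(-26 + u*(5 - u))*(5 - u) (W(u) = (u² + (((5 - u)*u)*(-26 + (5 - u)*u))*u) + 32 = (u² + ((u*(5 - u))*(-26 + u*(5 - u)))*u) + 32 = (u² + (u*(-26 + u*(5 - u))*(5 - u))*u) + 32 = (u² + u²*(-26 + u*(5 - u))*(5 - u)) + 32 = 32 + u² + u²*(-26 + u*(5 - u))*(5 - u))
W(-289)/(323*(-164) + 357) = (32 + (-289)² + (-289)²*(-5 - 289)*(26 - 289*(-5 - 289)))/(323*(-164) + 357) = (32 + 83521 + 83521*(-294)*(26 - 289*(-294)))/(-52972 + 357) = (32 + 83521 + 83521*(-294)*(26 + 84966))/(-52615) = (32 + 83521 + 83521*(-294)*84992)*(-1/52615) = (32 + 83521 - 2086993348608)*(-1/52615) = -2086993265055*(-1/52615) = 417398653011/10523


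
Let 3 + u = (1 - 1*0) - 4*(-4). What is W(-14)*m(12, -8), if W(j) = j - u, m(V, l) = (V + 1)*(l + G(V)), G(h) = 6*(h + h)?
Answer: -49504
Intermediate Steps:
G(h) = 12*h (G(h) = 6*(2*h) = 12*h)
u = 14 (u = -3 + ((1 - 1*0) - 4*(-4)) = -3 + ((1 + 0) + 16) = -3 + (1 + 16) = -3 + 17 = 14)
m(V, l) = (1 + V)*(l + 12*V) (m(V, l) = (V + 1)*(l + 12*V) = (1 + V)*(l + 12*V))
W(j) = -14 + j (W(j) = j - 1*14 = j - 14 = -14 + j)
W(-14)*m(12, -8) = (-14 - 14)*(-8 + 12*12 + 12*12² + 12*(-8)) = -28*(-8 + 144 + 12*144 - 96) = -28*(-8 + 144 + 1728 - 96) = -28*1768 = -49504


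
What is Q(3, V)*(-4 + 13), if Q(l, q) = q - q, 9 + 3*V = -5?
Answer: 0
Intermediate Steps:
V = -14/3 (V = -3 + (1/3)*(-5) = -3 - 5/3 = -14/3 ≈ -4.6667)
Q(l, q) = 0
Q(3, V)*(-4 + 13) = 0*(-4 + 13) = 0*9 = 0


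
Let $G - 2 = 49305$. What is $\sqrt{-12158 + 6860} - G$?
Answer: $-49307 + i \sqrt{5298} \approx -49307.0 + 72.787 i$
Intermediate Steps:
$G = 49307$ ($G = 2 + 49305 = 49307$)
$\sqrt{-12158 + 6860} - G = \sqrt{-12158 + 6860} - 49307 = \sqrt{-5298} - 49307 = i \sqrt{5298} - 49307 = -49307 + i \sqrt{5298}$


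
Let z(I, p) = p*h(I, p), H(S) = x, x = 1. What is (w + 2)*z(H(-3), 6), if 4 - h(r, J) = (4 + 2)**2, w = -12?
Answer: 1920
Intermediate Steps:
h(r, J) = -32 (h(r, J) = 4 - (4 + 2)**2 = 4 - 1*6**2 = 4 - 1*36 = 4 - 36 = -32)
H(S) = 1
z(I, p) = -32*p (z(I, p) = p*(-32) = -32*p)
(w + 2)*z(H(-3), 6) = (-12 + 2)*(-32*6) = -10*(-192) = 1920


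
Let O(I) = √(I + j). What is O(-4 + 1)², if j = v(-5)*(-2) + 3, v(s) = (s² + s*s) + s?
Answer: -90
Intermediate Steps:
v(s) = s + 2*s² (v(s) = (s² + s²) + s = 2*s² + s = s + 2*s²)
j = -87 (j = -5*(1 + 2*(-5))*(-2) + 3 = -5*(1 - 10)*(-2) + 3 = -5*(-9)*(-2) + 3 = 45*(-2) + 3 = -90 + 3 = -87)
O(I) = √(-87 + I) (O(I) = √(I - 87) = √(-87 + I))
O(-4 + 1)² = (√(-87 + (-4 + 1)))² = (√(-87 - 3))² = (√(-90))² = (3*I*√10)² = -90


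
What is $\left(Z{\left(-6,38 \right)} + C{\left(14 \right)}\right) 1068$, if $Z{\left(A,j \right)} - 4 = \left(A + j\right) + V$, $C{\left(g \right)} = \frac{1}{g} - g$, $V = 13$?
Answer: $\frac{262194}{7} \approx 37456.0$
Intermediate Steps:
$Z{\left(A,j \right)} = 17 + A + j$ ($Z{\left(A,j \right)} = 4 + \left(\left(A + j\right) + 13\right) = 4 + \left(13 + A + j\right) = 17 + A + j$)
$\left(Z{\left(-6,38 \right)} + C{\left(14 \right)}\right) 1068 = \left(\left(17 - 6 + 38\right) + \left(\frac{1}{14} - 14\right)\right) 1068 = \left(49 + \left(\frac{1}{14} - 14\right)\right) 1068 = \left(49 - \frac{195}{14}\right) 1068 = \frac{491}{14} \cdot 1068 = \frac{262194}{7}$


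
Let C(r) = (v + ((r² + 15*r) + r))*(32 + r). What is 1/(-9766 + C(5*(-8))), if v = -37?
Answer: -1/17150 ≈ -5.8309e-5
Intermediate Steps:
C(r) = (32 + r)*(-37 + r² + 16*r) (C(r) = (-37 + ((r² + 15*r) + r))*(32 + r) = (-37 + (r² + 16*r))*(32 + r) = (-37 + r² + 16*r)*(32 + r) = (32 + r)*(-37 + r² + 16*r))
1/(-9766 + C(5*(-8))) = 1/(-9766 + (-1184 + (5*(-8))³ + 48*(5*(-8))² + 475*(5*(-8)))) = 1/(-9766 + (-1184 + (-40)³ + 48*(-40)² + 475*(-40))) = 1/(-9766 + (-1184 - 64000 + 48*1600 - 19000)) = 1/(-9766 + (-1184 - 64000 + 76800 - 19000)) = 1/(-9766 - 7384) = 1/(-17150) = -1/17150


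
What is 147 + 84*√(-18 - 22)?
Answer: 147 + 168*I*√10 ≈ 147.0 + 531.26*I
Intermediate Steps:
147 + 84*√(-18 - 22) = 147 + 84*√(-40) = 147 + 84*(2*I*√10) = 147 + 168*I*√10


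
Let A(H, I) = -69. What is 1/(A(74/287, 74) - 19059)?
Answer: -1/19128 ≈ -5.2279e-5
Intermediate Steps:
1/(A(74/287, 74) - 19059) = 1/(-69 - 19059) = 1/(-19128) = -1/19128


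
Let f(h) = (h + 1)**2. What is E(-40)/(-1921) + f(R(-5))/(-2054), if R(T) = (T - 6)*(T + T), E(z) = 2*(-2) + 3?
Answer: -23666587/3945734 ≈ -5.9980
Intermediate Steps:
E(z) = -1 (E(z) = -4 + 3 = -1)
R(T) = 2*T*(-6 + T) (R(T) = (-6 + T)*(2*T) = 2*T*(-6 + T))
f(h) = (1 + h)**2
E(-40)/(-1921) + f(R(-5))/(-2054) = -1/(-1921) + (1 + 2*(-5)*(-6 - 5))**2/(-2054) = -1*(-1/1921) + (1 + 2*(-5)*(-11))**2*(-1/2054) = 1/1921 + (1 + 110)**2*(-1/2054) = 1/1921 + 111**2*(-1/2054) = 1/1921 + 12321*(-1/2054) = 1/1921 - 12321/2054 = -23666587/3945734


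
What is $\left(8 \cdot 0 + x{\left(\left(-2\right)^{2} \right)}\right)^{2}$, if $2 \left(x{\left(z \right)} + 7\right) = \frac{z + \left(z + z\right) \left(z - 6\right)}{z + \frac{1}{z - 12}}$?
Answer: $\frac{70225}{961} \approx 73.075$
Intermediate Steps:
$x{\left(z \right)} = -7 + \frac{z + 2 z \left(-6 + z\right)}{2 \left(z + \frac{1}{-12 + z}\right)}$ ($x{\left(z \right)} = -7 + \frac{\left(z + \left(z + z\right) \left(z - 6\right)\right) \frac{1}{z + \frac{1}{z - 12}}}{2} = -7 + \frac{\left(z + 2 z \left(-6 + z\right)\right) \frac{1}{z + \frac{1}{-12 + z}}}{2} = -7 + \frac{\frac{1}{z + \frac{1}{-12 + z}} \left(z + 2 z \left(-6 + z\right)\right)}{2} = -7 + \frac{z + 2 z \left(-6 + z\right)}{2 \left(z + \frac{1}{-12 + z}\right)}$)
$\left(8 \cdot 0 + x{\left(\left(-2\right)^{2} \right)}\right)^{2} = \left(8 \cdot 0 + \frac{-7 + \left(\left(-2\right)^{2}\right)^{3} + 150 \left(-2\right)^{2} - \frac{49 \left(\left(-2\right)^{2}\right)^{2}}{2}}{1 + \left(\left(-2\right)^{2}\right)^{2} - 12 \left(-2\right)^{2}}\right)^{2} = \left(0 + \frac{-7 + 4^{3} + 150 \cdot 4 - \frac{49 \cdot 4^{2}}{2}}{1 + 4^{2} - 48}\right)^{2} = \left(0 + \frac{-7 + 64 + 600 - 392}{1 + 16 - 48}\right)^{2} = \left(0 + \frac{-7 + 64 + 600 - 392}{-31}\right)^{2} = \left(0 - \frac{265}{31}\right)^{2} = \left(- \frac{265}{31}\right)^{2} = \frac{70225}{961}$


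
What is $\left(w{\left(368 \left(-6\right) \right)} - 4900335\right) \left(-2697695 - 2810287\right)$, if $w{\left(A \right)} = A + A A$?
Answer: $150252240978$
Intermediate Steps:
$w{\left(A \right)} = A + A^{2}$
$\left(w{\left(368 \left(-6\right) \right)} - 4900335\right) \left(-2697695 - 2810287\right) = \left(368 \left(-6\right) \left(1 + 368 \left(-6\right)\right) - 4900335\right) \left(-2697695 - 2810287\right) = \left(- 2208 \left(1 - 2208\right) - 4900335\right) \left(-5507982\right) = \left(\left(-2208\right) \left(-2207\right) - 4900335\right) \left(-5507982\right) = \left(4873056 - 4900335\right) \left(-5507982\right) = \left(-27279\right) \left(-5507982\right) = 150252240978$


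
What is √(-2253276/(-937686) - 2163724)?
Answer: I*√52846197433634338/156281 ≈ 1471.0*I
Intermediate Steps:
√(-2253276/(-937686) - 2163724) = √(-2253276*(-1/937686) - 2163724) = √(375546/156281 - 2163724) = √(-338148574898/156281) = I*√52846197433634338/156281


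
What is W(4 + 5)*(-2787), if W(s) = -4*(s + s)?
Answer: 200664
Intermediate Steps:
W(s) = -8*s
W(4 + 5)*(-2787) = -8*(4 + 5)*(-2787) = -8*9*(-2787) = -72*(-2787) = 200664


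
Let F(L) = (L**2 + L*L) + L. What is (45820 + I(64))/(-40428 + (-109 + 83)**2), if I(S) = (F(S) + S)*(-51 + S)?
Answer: -38495/9938 ≈ -3.8735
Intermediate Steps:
F(L) = L + 2*L**2 (F(L) = (L**2 + L**2) + L = 2*L**2 + L = L + 2*L**2)
I(S) = (-51 + S)*(S + S*(1 + 2*S)) (I(S) = (S*(1 + 2*S) + S)*(-51 + S) = (S + S*(1 + 2*S))*(-51 + S) = (-51 + S)*(S + S*(1 + 2*S)))
(45820 + I(64))/(-40428 + (-109 + 83)**2) = (45820 + 2*64*(-51 + 64**2 - 50*64))/(-40428 + (-109 + 83)**2) = (45820 + 2*64*(-51 + 4096 - 3200))/(-40428 + (-26)**2) = (45820 + 2*64*845)/(-40428 + 676) = (45820 + 108160)/(-39752) = 153980*(-1/39752) = -38495/9938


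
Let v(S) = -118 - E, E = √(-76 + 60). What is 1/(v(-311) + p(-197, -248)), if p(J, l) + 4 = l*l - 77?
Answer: 61305/3758303041 + 4*I/3758303041 ≈ 1.6312e-5 + 1.0643e-9*I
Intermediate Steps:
p(J, l) = -81 + l² (p(J, l) = -4 + (l*l - 77) = -4 + (l² - 77) = -4 + (-77 + l²) = -81 + l²)
E = 4*I (E = √(-16) = 4*I ≈ 4.0*I)
v(S) = -118 - 4*I
1/(v(-311) + p(-197, -248)) = 1/((-118 - 4*I) + (-81 + (-248)²)) = 1/((-118 - 4*I) + (-81 + 61504)) = 1/((-118 - 4*I) + 61423) = 1/(61305 - 4*I) = (61305 + 4*I)/3758303041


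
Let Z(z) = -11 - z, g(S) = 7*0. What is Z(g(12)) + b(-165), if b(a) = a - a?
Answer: -11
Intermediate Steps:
b(a) = 0
g(S) = 0
Z(g(12)) + b(-165) = (-11 - 1*0) + 0 = (-11 + 0) + 0 = -11 + 0 = -11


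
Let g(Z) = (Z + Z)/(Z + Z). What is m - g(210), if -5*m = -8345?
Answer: 1668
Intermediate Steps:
m = 1669 (m = -1/5*(-8345) = 1669)
g(Z) = 1 (g(Z) = (2*Z)/((2*Z)) = (2*Z)*(1/(2*Z)) = 1)
m - g(210) = 1669 - 1*1 = 1669 - 1 = 1668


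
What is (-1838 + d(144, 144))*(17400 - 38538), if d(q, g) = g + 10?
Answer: 35596392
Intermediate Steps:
d(q, g) = 10 + g
(-1838 + d(144, 144))*(17400 - 38538) = (-1838 + (10 + 144))*(17400 - 38538) = (-1838 + 154)*(-21138) = -1684*(-21138) = 35596392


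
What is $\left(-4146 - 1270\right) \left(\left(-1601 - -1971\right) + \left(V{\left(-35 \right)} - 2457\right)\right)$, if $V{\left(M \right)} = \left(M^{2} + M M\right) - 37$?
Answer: $-1765616$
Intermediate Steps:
$V{\left(M \right)} = -37 + 2 M^{2}$ ($V{\left(M \right)} = \left(M^{2} + M^{2}\right) - 37 = 2 M^{2} - 37 = -37 + 2 M^{2}$)
$\left(-4146 - 1270\right) \left(\left(-1601 - -1971\right) + \left(V{\left(-35 \right)} - 2457\right)\right) = \left(-4146 - 1270\right) \left(\left(-1601 - -1971\right) - \left(2494 - 2450\right)\right) = \left(-4146 - 1270\right) \left(\left(-1601 + 1971\right) + \left(\left(-37 + 2 \cdot 1225\right) - 2457\right)\right) = - 5416 \left(370 + \left(\left(-37 + 2450\right) - 2457\right)\right) = - 5416 \left(370 + \left(2413 - 2457\right)\right) = - 5416 \left(370 - 44\right) = \left(-5416\right) 326 = -1765616$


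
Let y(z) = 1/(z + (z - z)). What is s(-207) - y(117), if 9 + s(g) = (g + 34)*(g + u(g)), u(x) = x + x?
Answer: 12568607/117 ≈ 1.0742e+5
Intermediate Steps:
u(x) = 2*x
s(g) = -9 + 3*g*(34 + g) (s(g) = -9 + (g + 34)*(g + 2*g) = -9 + (34 + g)*(3*g) = -9 + 3*g*(34 + g))
y(z) = 1/z (y(z) = 1/(z + 0) = 1/z)
s(-207) - y(117) = (-9 + 3*(-207)² + 102*(-207)) - 1/117 = (-9 + 3*42849 - 21114) - 1*1/117 = (-9 + 128547 - 21114) - 1/117 = 107424 - 1/117 = 12568607/117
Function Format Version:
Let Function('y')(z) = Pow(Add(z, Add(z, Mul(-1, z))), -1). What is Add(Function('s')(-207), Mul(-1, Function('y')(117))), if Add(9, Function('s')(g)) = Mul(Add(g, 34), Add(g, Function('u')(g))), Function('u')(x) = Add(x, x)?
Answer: Rational(12568607, 117) ≈ 1.0742e+5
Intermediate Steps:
Function('u')(x) = Mul(2, x)
Function('s')(g) = Add(-9, Mul(3, g, Add(34, g))) (Function('s')(g) = Add(-9, Mul(Add(g, 34), Add(g, Mul(2, g)))) = Add(-9, Mul(Add(34, g), Mul(3, g))) = Add(-9, Mul(3, g, Add(34, g))))
Function('y')(z) = Pow(z, -1) (Function('y')(z) = Pow(Add(z, 0), -1) = Pow(z, -1))
Add(Function('s')(-207), Mul(-1, Function('y')(117))) = Add(Add(-9, Mul(3, Pow(-207, 2)), Mul(102, -207)), Mul(-1, Pow(117, -1))) = Add(Add(-9, Mul(3, 42849), -21114), Mul(-1, Rational(1, 117))) = Add(Add(-9, 128547, -21114), Rational(-1, 117)) = Add(107424, Rational(-1, 117)) = Rational(12568607, 117)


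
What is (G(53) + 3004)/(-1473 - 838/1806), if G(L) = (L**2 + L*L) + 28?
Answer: -3905475/665269 ≈ -5.8705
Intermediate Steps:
G(L) = 28 + 2*L**2 (G(L) = (L**2 + L**2) + 28 = 2*L**2 + 28 = 28 + 2*L**2)
(G(53) + 3004)/(-1473 - 838/1806) = ((28 + 2*53**2) + 3004)/(-1473 - 838/1806) = ((28 + 2*2809) + 3004)/(-1473 - 838*1/1806) = ((28 + 5618) + 3004)/(-1473 - 419/903) = (5646 + 3004)/(-1330538/903) = 8650*(-903/1330538) = -3905475/665269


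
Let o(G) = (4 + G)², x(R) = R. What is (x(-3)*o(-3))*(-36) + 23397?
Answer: 23505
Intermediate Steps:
(x(-3)*o(-3))*(-36) + 23397 = -3*(4 - 3)²*(-36) + 23397 = -3*1²*(-36) + 23397 = -3*1*(-36) + 23397 = -3*(-36) + 23397 = 108 + 23397 = 23505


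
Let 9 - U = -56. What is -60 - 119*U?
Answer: -7795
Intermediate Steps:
U = 65 (U = 9 - 1*(-56) = 9 + 56 = 65)
-60 - 119*U = -60 - 119*65 = -60 - 7735 = -7795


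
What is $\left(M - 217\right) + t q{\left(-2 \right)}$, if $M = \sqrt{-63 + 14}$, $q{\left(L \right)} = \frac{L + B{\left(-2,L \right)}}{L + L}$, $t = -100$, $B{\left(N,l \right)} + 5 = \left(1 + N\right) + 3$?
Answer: $-342 + 7 i \approx -342.0 + 7.0 i$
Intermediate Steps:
$B{\left(N,l \right)} = -1 + N$ ($B{\left(N,l \right)} = -5 + \left(\left(1 + N\right) + 3\right) = -5 + \left(4 + N\right) = -1 + N$)
$q{\left(L \right)} = \frac{-3 + L}{2 L}$ ($q{\left(L \right)} = \frac{L - 3}{L + L} = \frac{L - 3}{2 L} = \left(-3 + L\right) \frac{1}{2 L} = \frac{-3 + L}{2 L}$)
$M = 7 i$ ($M = \sqrt{-49} = 7 i \approx 7.0 i$)
$\left(M - 217\right) + t q{\left(-2 \right)} = \left(7 i - 217\right) - 100 \frac{-3 - 2}{2 \left(-2\right)} = \left(-217 + 7 i\right) - 100 \cdot \frac{1}{2} \left(- \frac{1}{2}\right) \left(-5\right) = \left(-217 + 7 i\right) - 125 = -342 + 7 i$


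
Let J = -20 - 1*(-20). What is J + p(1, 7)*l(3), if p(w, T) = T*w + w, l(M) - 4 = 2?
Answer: 48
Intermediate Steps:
l(M) = 6 (l(M) = 4 + 2 = 6)
J = 0 (J = -20 + 20 = 0)
p(w, T) = w + T*w
J + p(1, 7)*l(3) = 0 + (1*(1 + 7))*6 = 0 + (1*8)*6 = 0 + 8*6 = 0 + 48 = 48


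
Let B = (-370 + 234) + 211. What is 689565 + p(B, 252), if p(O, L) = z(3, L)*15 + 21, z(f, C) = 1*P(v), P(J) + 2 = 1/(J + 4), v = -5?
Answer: 689541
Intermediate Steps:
P(J) = -2 + 1/(4 + J) (P(J) = -2 + 1/(J + 4) = -2 + 1/(4 + J))
z(f, C) = -3 (z(f, C) = 1*((-7 - 2*(-5))/(4 - 5)) = 1*((-7 + 10)/(-1)) = 1*(-1*3) = 1*(-3) = -3)
B = 75 (B = -136 + 211 = 75)
p(O, L) = -24 (p(O, L) = -3*15 + 21 = -45 + 21 = -24)
689565 + p(B, 252) = 689565 - 24 = 689541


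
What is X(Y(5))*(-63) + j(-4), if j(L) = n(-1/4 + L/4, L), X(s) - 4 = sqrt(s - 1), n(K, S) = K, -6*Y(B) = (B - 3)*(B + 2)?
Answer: -1013/4 - 21*I*sqrt(30) ≈ -253.25 - 115.02*I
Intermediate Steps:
Y(B) = -(-3 + B)*(2 + B)/6 (Y(B) = -(B - 3)*(B + 2)/6 = -(-3 + B)*(2 + B)/6)
X(s) = 4 + sqrt(-1 + s) (X(s) = 4 + sqrt(s - 1) = 4 + sqrt(-1 + s))
j(L) = -1/4 + L/4
X(Y(5))*(-63) + j(-4) = (4 + sqrt(-1 + (1 - 1/6*5**2 + (1/6)*5)))*(-63) + (-1/4 + (1/4)*(-4)) = (4 + sqrt(-1 + (1 - 1/6*25 + 5/6)))*(-63) + (-1/4 - 1) = (4 + sqrt(-1 + (1 - 25/6 + 5/6)))*(-63) - 5/4 = (4 + sqrt(-1 - 7/3))*(-63) - 5/4 = (4 + sqrt(-10/3))*(-63) - 5/4 = (4 + I*sqrt(30)/3)*(-63) - 5/4 = (-252 - 21*I*sqrt(30)) - 5/4 = -1013/4 - 21*I*sqrt(30)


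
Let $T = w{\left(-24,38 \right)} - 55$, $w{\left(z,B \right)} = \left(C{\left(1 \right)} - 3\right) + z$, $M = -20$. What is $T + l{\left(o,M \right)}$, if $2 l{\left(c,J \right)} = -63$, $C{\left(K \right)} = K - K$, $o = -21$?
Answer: $- \frac{227}{2} \approx -113.5$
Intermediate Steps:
$C{\left(K \right)} = 0$
$w{\left(z,B \right)} = -3 + z$ ($w{\left(z,B \right)} = \left(0 - 3\right) + z = -3 + z$)
$l{\left(c,J \right)} = - \frac{63}{2}$ ($l{\left(c,J \right)} = \frac{1}{2} \left(-63\right) = - \frac{63}{2}$)
$T = -82$ ($T = \left(-3 - 24\right) - 55 = -27 - 55 = -82$)
$T + l{\left(o,M \right)} = -82 - \frac{63}{2} = - \frac{227}{2}$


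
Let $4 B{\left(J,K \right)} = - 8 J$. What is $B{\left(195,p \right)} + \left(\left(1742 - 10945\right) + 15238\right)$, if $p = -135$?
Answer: $5645$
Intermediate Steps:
$B{\left(J,K \right)} = - 2 J$ ($B{\left(J,K \right)} = \frac{\left(-8\right) J}{4} = - 2 J$)
$B{\left(195,p \right)} + \left(\left(1742 - 10945\right) + 15238\right) = \left(-2\right) 195 + \left(\left(1742 - 10945\right) + 15238\right) = -390 + \left(\left(1742 - 10945\right) + 15238\right) = -390 + \left(-9203 + 15238\right) = -390 + 6035 = 5645$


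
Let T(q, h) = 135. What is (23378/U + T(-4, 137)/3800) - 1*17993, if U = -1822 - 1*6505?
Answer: -113886602811/6328520 ≈ -17996.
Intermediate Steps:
U = -8327 (U = -1822 - 6505 = -8327)
(23378/U + T(-4, 137)/3800) - 1*17993 = (23378/(-8327) + 135/3800) - 1*17993 = (23378*(-1/8327) + 135*(1/3800)) - 17993 = (-23378/8327 + 27/760) - 17993 = -17542451/6328520 - 17993 = -113886602811/6328520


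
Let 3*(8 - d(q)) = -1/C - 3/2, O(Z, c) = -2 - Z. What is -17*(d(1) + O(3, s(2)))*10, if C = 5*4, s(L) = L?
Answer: -3587/6 ≈ -597.83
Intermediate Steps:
C = 20
d(q) = 511/60 (d(q) = 8 - (-1/20 - 3/2)/3 = 8 - 1/3*(-31/20) = 8 + 31/60 = 511/60)
-17*(d(1) + O(3, s(2)))*10 = -17*(511/60 + (-2 - 1*3))*10 = -17*(511/60 + (-2 - 3))*10 = -17*(511/60 - 5)*10 = -3587*10/60 = -17*211/6 = -3587/6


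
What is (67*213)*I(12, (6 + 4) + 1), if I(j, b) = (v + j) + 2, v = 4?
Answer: 256878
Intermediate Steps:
I(j, b) = 6 + j (I(j, b) = (4 + j) + 2 = 6 + j)
(67*213)*I(12, (6 + 4) + 1) = (67*213)*(6 + 12) = 14271*18 = 256878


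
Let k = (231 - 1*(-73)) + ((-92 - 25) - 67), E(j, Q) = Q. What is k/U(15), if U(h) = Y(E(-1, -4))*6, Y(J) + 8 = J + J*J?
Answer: 5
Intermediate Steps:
Y(J) = -8 + J + J² (Y(J) = -8 + (J + J*J) = -8 + (J + J²) = -8 + J + J²)
k = 120 (k = (231 + 73) + (-117 - 67) = 304 - 184 = 120)
U(h) = 24 (U(h) = (-8 - 4 + (-4)²)*6 = (-8 - 4 + 16)*6 = 4*6 = 24)
k/U(15) = 120/24 = 120*(1/24) = 5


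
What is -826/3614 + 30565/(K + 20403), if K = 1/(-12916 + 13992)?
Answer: 50361658803/39670207603 ≈ 1.2695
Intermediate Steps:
K = 1/1076 ≈ 0.00092937
-826/3614 + 30565/(K + 20403) = -826/3614 + 30565/(1/1076 + 20403) = -826*1/3614 + 30565/(21953629/1076) = -413/1807 + 30565*(1076/21953629) = -413/1807 + 32887940/21953629 = 50361658803/39670207603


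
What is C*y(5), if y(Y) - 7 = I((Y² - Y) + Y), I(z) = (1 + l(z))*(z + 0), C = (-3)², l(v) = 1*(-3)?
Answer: -387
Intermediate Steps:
l(v) = -3
C = 9
I(z) = -2*z (I(z) = (1 - 3)*(z + 0) = -2*z)
y(Y) = 7 - 2*Y² (y(Y) = 7 - 2*((Y² - Y) + Y) = 7 - 2*Y²)
C*y(5) = 9*(7 - 2*5²) = 9*(7 - 2*25) = 9*(7 - 50) = 9*(-43) = -387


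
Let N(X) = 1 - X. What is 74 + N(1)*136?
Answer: 74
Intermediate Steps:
74 + N(1)*136 = 74 + (1 - 1*1)*136 = 74 + (1 - 1)*136 = 74 + 0*136 = 74 + 0 = 74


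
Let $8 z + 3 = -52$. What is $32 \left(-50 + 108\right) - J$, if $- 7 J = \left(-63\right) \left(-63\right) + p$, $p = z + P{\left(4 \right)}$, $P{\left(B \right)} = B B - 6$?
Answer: $\frac{135713}{56} \approx 2423.4$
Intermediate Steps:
$z = - \frac{55}{8}$ ($z = - \frac{3}{8} + \frac{1}{8} \left(-52\right) = - \frac{3}{8} - \frac{13}{2} = - \frac{55}{8} \approx -6.875$)
$P{\left(B \right)} = -6 + B^{2}$ ($P{\left(B \right)} = B^{2} - 6 = -6 + B^{2}$)
$p = \frac{25}{8}$ ($p = - \frac{55}{8} - \left(6 - 4^{2}\right) = - \frac{55}{8} + \left(-6 + 16\right) = - \frac{55}{8} + 10 = \frac{25}{8} \approx 3.125$)
$J = - \frac{31777}{56}$ ($J = - \frac{\left(-63\right) \left(-63\right) + \frac{25}{8}}{7} = - \frac{3969 + \frac{25}{8}}{7} = \left(- \frac{1}{7}\right) \frac{31777}{8} = - \frac{31777}{56} \approx -567.45$)
$32 \left(-50 + 108\right) - J = 32 \left(-50 + 108\right) - - \frac{31777}{56} = 32 \cdot 58 + \frac{31777}{56} = 1856 + \frac{31777}{56} = \frac{135713}{56}$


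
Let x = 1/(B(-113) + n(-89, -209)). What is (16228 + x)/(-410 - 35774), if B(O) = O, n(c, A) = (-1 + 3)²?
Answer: -1768851/3944056 ≈ -0.44849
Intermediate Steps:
n(c, A) = 4 (n(c, A) = 2² = 4)
x = -1/109 (x = 1/(-113 + 4) = 1/(-109) = -1/109 ≈ -0.0091743)
(16228 + x)/(-410 - 35774) = (16228 - 1/109)/(-410 - 35774) = (1768851/109)/(-36184) = (1768851/109)*(-1/36184) = -1768851/3944056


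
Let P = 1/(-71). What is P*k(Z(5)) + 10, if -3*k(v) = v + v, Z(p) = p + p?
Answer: 2150/213 ≈ 10.094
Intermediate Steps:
Z(p) = 2*p
P = -1/71 ≈ -0.014085
k(v) = -2*v/3 (k(v) = -(v + v)/3 = -2*v/3)
P*k(Z(5)) + 10 = -(-2)*2*5/213 + 10 = -(-2)*10/213 + 10 = -1/71*(-20/3) + 10 = 20/213 + 10 = 2150/213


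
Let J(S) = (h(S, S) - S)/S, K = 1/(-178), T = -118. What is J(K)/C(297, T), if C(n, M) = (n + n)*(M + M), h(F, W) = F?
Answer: 0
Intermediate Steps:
K = -1/178 ≈ -0.0056180
C(n, M) = 4*M*n (C(n, M) = (2*n)*(2*M) = 4*M*n)
J(S) = 0 (J(S) = (S - S)/S = 0/S = 0)
J(K)/C(297, T) = 0/((4*(-118)*297)) = 0/(-140184) = 0*(-1/140184) = 0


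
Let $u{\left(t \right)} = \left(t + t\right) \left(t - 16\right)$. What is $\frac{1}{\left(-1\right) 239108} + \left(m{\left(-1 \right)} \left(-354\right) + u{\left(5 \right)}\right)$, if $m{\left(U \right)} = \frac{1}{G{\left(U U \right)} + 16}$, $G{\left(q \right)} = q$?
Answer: $- \frac{531776209}{4064836} \approx -130.82$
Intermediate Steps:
$u{\left(t \right)} = 2 t \left(-16 + t\right)$
$m{\left(U \right)} = \frac{1}{16 + U^{2}}$ ($m{\left(U \right)} = \frac{1}{U U + 16} = \frac{1}{U^{2} + 16} = \frac{1}{16 + U^{2}}$)
$\frac{1}{\left(-1\right) 239108} + \left(m{\left(-1 \right)} \left(-354\right) + u{\left(5 \right)}\right) = \frac{1}{\left(-1\right) 239108} + \left(\frac{1}{16 + \left(-1\right)^{2}} \left(-354\right) + 2 \cdot 5 \left(-16 + 5\right)\right) = \frac{1}{-239108} + \left(\frac{1}{16 + 1} \left(-354\right) + 2 \cdot 5 \left(-11\right)\right) = - \frac{1}{239108} - \left(110 - \frac{1}{17} \left(-354\right)\right) = - \frac{1}{239108} + \left(\frac{1}{17} \left(-354\right) - 110\right) = - \frac{1}{239108} - \frac{2224}{17} = - \frac{531776209}{4064836}$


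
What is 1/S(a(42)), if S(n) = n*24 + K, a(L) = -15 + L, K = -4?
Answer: 1/644 ≈ 0.0015528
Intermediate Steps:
S(n) = -4 + 24*n (S(n) = n*24 - 4 = 24*n - 4 = -4 + 24*n)
1/S(a(42)) = 1/(-4 + 24*(-15 + 42)) = 1/(-4 + 24*27) = 1/(-4 + 648) = 1/644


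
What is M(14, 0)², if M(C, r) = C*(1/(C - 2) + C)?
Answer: 1399489/36 ≈ 38875.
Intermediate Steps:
M(C, r) = C*(C + 1/(-2 + C)) (M(C, r) = C*(1/(-2 + C) + C) = C*(C + 1/(-2 + C)))
M(14, 0)² = (14*(1 + 14² - 2*14)/(-2 + 14))² = (14*(1 + 196 - 28)/12)² = (14*(1/12)*169)² = (1183/6)² = 1399489/36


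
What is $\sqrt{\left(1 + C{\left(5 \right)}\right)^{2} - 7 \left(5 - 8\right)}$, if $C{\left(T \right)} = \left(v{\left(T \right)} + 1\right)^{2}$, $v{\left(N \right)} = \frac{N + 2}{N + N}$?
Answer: $\frac{\sqrt{361321}}{100} \approx 6.011$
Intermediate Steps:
$v{\left(N \right)} = \frac{2 + N}{2 N}$
$C{\left(T \right)} = \left(1 + \frac{2 + T}{2 T}\right)^{2}$ ($C{\left(T \right)} = \left(\frac{2 + T}{2 T} + 1\right)^{2} = \left(1 + \frac{2 + T}{2 T}\right)^{2}$)
$\sqrt{\left(1 + C{\left(5 \right)}\right)^{2} - 7 \left(5 - 8\right)} = \sqrt{\left(1 + \frac{\left(2 + 3 \cdot 5\right)^{2}}{4 \cdot 25}\right)^{2} - 7 \left(5 - 8\right)} = \sqrt{\left(1 + \frac{1}{4} \cdot \frac{1}{25} \left(2 + 15\right)^{2}\right)^{2} - -21} = \sqrt{\left(1 + \frac{1}{4} \cdot \frac{1}{25} \cdot 17^{2}\right)^{2} + 21} = \sqrt{\left(1 + \frac{1}{4} \cdot \frac{1}{25} \cdot 289\right)^{2} + 21} = \sqrt{\left(1 + \frac{289}{100}\right)^{2} + 21} = \sqrt{\left(\frac{389}{100}\right)^{2} + 21} = \sqrt{\frac{151321}{10000} + 21} = \sqrt{\frac{361321}{10000}} = \frac{\sqrt{361321}}{100}$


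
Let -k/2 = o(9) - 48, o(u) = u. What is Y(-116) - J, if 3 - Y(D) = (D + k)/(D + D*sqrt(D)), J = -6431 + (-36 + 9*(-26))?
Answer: 45493325/6786 + 19*I*sqrt(29)/3393 ≈ 6704.0 + 0.030156*I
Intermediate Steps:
J = -6701 (J = -6431 + (-36 - 234) = -6431 - 270 = -6701)
k = 78 (k = -2*(9 - 48) = -2*(-39) = 78)
Y(D) = 3 - (78 + D)/(D + D**(3/2)) (Y(D) = 3 - (D + 78)/(D + D*sqrt(D)) = 3 - (78 + D)/(D + D**(3/2)))
Y(-116) - J = (-78 + 2*(-116) + 3*(-116)**(3/2))/(-116 + (-116)**(3/2)) - 1*(-6701) = (-78 - 232 + 3*(-232*I*sqrt(29)))/(-116 - 232*I*sqrt(29)) + 6701 = (-78 - 232 - 696*I*sqrt(29))/(-116 - 232*I*sqrt(29)) + 6701 = (-310 - 696*I*sqrt(29))/(-116 - 232*I*sqrt(29)) + 6701 = 6701 + (-310 - 696*I*sqrt(29))/(-116 - 232*I*sqrt(29))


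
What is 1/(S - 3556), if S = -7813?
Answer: -1/11369 ≈ -8.7959e-5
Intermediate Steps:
1/(S - 3556) = 1/(-7813 - 3556) = 1/(-11369) = -1/11369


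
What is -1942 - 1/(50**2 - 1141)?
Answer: -2639179/1359 ≈ -1942.0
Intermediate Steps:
-1942 - 1/(50**2 - 1141) = -1942 - 1/(2500 - 1141) = -1942 - 1/1359 = -2639179/1359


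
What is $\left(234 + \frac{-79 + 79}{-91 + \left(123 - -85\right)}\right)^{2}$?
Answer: $54756$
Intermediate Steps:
$\left(234 + \frac{-79 + 79}{-91 + \left(123 - -85\right)}\right)^{2} = \left(234 + \frac{0}{-91 + \left(123 + 85\right)}\right)^{2} = \left(234 + \frac{0}{-91 + 208}\right)^{2} = \left(234 + \frac{0}{117}\right)^{2} = \left(234 + 0 \cdot \frac{1}{117}\right)^{2} = \left(234 + 0\right)^{2} = 234^{2} = 54756$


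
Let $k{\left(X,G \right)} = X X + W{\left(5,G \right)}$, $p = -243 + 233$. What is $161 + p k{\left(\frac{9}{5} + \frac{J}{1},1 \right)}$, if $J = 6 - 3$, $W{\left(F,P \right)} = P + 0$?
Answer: $- \frac{397}{5} \approx -79.4$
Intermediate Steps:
$W{\left(F,P \right)} = P$
$J = 3$
$p = -10$
$k{\left(X,G \right)} = G + X^{2}$ ($k{\left(X,G \right)} = X X + G = X^{2} + G = G + X^{2}$)
$161 + p k{\left(\frac{9}{5} + \frac{J}{1},1 \right)} = 161 - 10 \left(1 + \left(\frac{9}{5} + \frac{3}{1}\right)^{2}\right) = 161 - 10 \left(1 + \left(9 \cdot \frac{1}{5} + 3 \cdot 1\right)^{2}\right) = 161 - 10 \left(1 + \left(\frac{9}{5} + 3\right)^{2}\right) = 161 - 10 \left(1 + \left(\frac{24}{5}\right)^{2}\right) = 161 - 10 \left(1 + \frac{576}{25}\right) = 161 - \frac{1202}{5} = - \frac{397}{5}$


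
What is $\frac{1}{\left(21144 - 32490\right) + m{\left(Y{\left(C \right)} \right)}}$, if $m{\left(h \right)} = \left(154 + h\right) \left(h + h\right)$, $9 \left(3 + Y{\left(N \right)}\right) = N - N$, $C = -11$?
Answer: $- \frac{1}{12252} \approx -8.1619 \cdot 10^{-5}$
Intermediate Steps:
$Y{\left(N \right)} = -3$ ($Y{\left(N \right)} = -3 + \frac{N - N}{9} = -3 + \frac{1}{9} \cdot 0 = -3 + 0 = -3$)
$m{\left(h \right)} = 2 h \left(154 + h\right)$ ($m{\left(h \right)} = \left(154 + h\right) 2 h = 2 h \left(154 + h\right)$)
$\frac{1}{\left(21144 - 32490\right) + m{\left(Y{\left(C \right)} \right)}} = \frac{1}{\left(21144 - 32490\right) + 2 \left(-3\right) \left(154 - 3\right)} = \frac{1}{\left(21144 - 32490\right) + 2 \left(-3\right) 151} = \frac{1}{-11346 - 906} = \frac{1}{-12252} = - \frac{1}{12252}$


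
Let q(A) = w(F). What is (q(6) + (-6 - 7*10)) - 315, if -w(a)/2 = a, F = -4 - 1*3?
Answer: -377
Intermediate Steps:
F = -7 (F = -4 - 3 = -7)
w(a) = -2*a
q(A) = 14 (q(A) = -2*(-7) = 14)
(q(6) + (-6 - 7*10)) - 315 = (14 + (-6 - 7*10)) - 315 = (14 + (-6 - 70)) - 315 = (14 - 76) - 315 = -62 - 315 = -377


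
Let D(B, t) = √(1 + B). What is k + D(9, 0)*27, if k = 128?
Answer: 128 + 27*√10 ≈ 213.38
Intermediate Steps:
k + D(9, 0)*27 = 128 + √(1 + 9)*27 = 128 + √10*27 = 128 + 27*√10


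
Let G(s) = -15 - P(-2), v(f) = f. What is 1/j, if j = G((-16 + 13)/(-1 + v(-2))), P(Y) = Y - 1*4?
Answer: -⅑ ≈ -0.11111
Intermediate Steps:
P(Y) = -4 + Y (P(Y) = Y - 4 = -4 + Y)
G(s) = -9 (G(s) = -15 - (-4 - 2) = -15 - 1*(-6) = -15 + 6 = -9)
j = -9
1/j = 1/(-9) = -⅑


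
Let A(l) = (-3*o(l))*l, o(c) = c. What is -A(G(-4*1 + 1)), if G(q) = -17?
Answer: 867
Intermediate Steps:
A(l) = -3*l² (A(l) = (-3*l)*l = -3*l²)
-A(G(-4*1 + 1)) = -(-3)*(-17)² = -(-3)*289 = -1*(-867) = 867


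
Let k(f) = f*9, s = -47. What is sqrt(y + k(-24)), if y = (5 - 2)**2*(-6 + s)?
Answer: 3*I*sqrt(77) ≈ 26.325*I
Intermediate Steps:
k(f) = 9*f
y = -477 (y = (5 - 2)**2*(-6 - 47) = 3**2*(-53) = 9*(-53) = -477)
sqrt(y + k(-24)) = sqrt(-477 + 9*(-24)) = sqrt(-477 - 216) = sqrt(-693) = 3*I*sqrt(77)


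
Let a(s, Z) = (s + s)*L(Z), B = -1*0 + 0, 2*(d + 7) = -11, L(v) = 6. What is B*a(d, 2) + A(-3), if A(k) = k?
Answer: -3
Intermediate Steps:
d = -25/2 (d = -7 + (½)*(-11) = -7 - 11/2 = -25/2 ≈ -12.500)
B = 0 (B = 0 + 0 = 0)
a(s, Z) = 12*s (a(s, Z) = (s + s)*6 = (2*s)*6 = 12*s)
B*a(d, 2) + A(-3) = 0*(12*(-25/2)) - 3 = 0*(-150) - 3 = 0 - 3 = -3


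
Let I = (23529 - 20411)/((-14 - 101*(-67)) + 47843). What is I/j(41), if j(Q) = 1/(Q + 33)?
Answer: 57683/13649 ≈ 4.2262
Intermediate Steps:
j(Q) = 1/(33 + Q)
I = 1559/27298 (I = 3118/((-14 + 6767) + 47843) = 3118/(6753 + 47843) = 3118/54596 = 3118*(1/54596) = 1559/27298 ≈ 0.057110)
I/j(41) = 1559/(27298*(1/(33 + 41))) = 1559/(27298*(1/74)) = (1559/27298)*74 = 57683/13649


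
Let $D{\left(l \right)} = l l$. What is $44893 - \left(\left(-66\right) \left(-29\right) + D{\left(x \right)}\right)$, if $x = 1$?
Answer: $42978$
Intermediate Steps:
$D{\left(l \right)} = l^{2}$
$44893 - \left(\left(-66\right) \left(-29\right) + D{\left(x \right)}\right) = 44893 - \left(\left(-66\right) \left(-29\right) + 1^{2}\right) = 44893 - \left(1914 + 1\right) = 44893 - 1915 = 42978$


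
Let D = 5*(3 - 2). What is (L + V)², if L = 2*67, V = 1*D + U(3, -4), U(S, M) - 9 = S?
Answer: 22801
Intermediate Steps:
U(S, M) = 9 + S
D = 5 (D = 5*1 = 5)
V = 17 (V = 1*5 + (9 + 3) = 5 + 12 = 17)
L = 134
(L + V)² = (134 + 17)² = 151² = 22801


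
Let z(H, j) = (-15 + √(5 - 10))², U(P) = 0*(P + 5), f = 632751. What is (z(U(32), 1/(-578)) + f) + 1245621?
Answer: 1878592 - 30*I*√5 ≈ 1.8786e+6 - 67.082*I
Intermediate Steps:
U(P) = 0 (U(P) = 0*(5 + P) = 0)
z(H, j) = (-15 + I*√5)² (z(H, j) = (-15 + √(-5))² = (-15 + I*√5)²)
(z(U(32), 1/(-578)) + f) + 1245621 = ((15 - I*√5)² + 632751) + 1245621 = (632751 + (15 - I*√5)²) + 1245621 = 1878372 + (15 - I*√5)²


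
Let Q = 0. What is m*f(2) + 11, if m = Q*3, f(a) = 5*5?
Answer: 11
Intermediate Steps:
f(a) = 25
m = 0 (m = 0*3 = 0)
m*f(2) + 11 = 0*25 + 11 = 0 + 11 = 11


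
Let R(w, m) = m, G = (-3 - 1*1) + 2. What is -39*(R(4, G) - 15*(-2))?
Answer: -1092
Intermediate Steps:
G = -2 (G = (-3 - 1) + 2 = -4 + 2 = -2)
-39*(R(4, G) - 15*(-2)) = -39*(-2 - 15*(-2)) = -39*(-2 + 30) = -39*28 = -1092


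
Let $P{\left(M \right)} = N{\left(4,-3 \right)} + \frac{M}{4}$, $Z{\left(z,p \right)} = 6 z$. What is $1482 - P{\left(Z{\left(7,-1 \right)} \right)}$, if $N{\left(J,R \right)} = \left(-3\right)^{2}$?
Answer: $\frac{2925}{2} \approx 1462.5$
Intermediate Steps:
$N{\left(J,R \right)} = 9$
$P{\left(M \right)} = 9 + \frac{M}{4}$
$1482 - P{\left(Z{\left(7,-1 \right)} \right)} = 1482 - \left(9 + \frac{6 \cdot 7}{4}\right) = 1482 - \left(9 + \frac{1}{4} \cdot 42\right) = 1482 - \left(9 + \frac{21}{2}\right) = 1482 - \frac{39}{2} = \frac{2925}{2}$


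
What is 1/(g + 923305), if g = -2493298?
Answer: -1/1569993 ≈ -6.3695e-7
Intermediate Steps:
1/(g + 923305) = 1/(-2493298 + 923305) = 1/(-1569993) = -1/1569993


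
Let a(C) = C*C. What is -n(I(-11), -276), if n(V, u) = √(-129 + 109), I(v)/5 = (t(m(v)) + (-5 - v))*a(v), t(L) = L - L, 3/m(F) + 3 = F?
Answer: -2*I*√5 ≈ -4.4721*I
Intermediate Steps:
a(C) = C²
m(F) = 3/(-3 + F)
t(L) = 0
I(v) = 5*v²*(-5 - v) (I(v) = 5*((0 + (-5 - v))*v²) = 5*((-5 - v)*v²) = 5*(v²*(-5 - v)) = 5*v²*(-5 - v))
n(V, u) = 2*I*√5 (n(V, u) = √(-20) = 2*I*√5)
-n(I(-11), -276) = -2*I*√5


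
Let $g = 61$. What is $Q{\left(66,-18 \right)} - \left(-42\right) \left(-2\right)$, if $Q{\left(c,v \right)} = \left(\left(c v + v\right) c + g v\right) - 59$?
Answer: $-80837$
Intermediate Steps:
$Q{\left(c,v \right)} = -59 + 61 v + c \left(v + c v\right)$ ($Q{\left(c,v \right)} = \left(\left(c v + v\right) c + 61 v\right) - 59 = \left(\left(v + c v\right) c + 61 v\right) - 59 = \left(c \left(v + c v\right) + 61 v\right) - 59 = \left(61 v + c \left(v + c v\right)\right) - 59 = -59 + 61 v + c \left(v + c v\right)$)
$Q{\left(66,-18 \right)} - \left(-42\right) \left(-2\right) = \left(-59 + 61 \left(-18\right) + 66 \left(-18\right) - 18 \cdot 66^{2}\right) - \left(-42\right) \left(-2\right) = \left(-59 - 1098 - 1188 - 78408\right) - 84 = -80753 - 84 = -80837$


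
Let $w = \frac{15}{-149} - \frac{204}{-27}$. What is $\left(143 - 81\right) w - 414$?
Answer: $\frac{64640}{1341} \approx 48.203$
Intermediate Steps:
$w = \frac{9997}{1341}$ ($w = 15 \left(- \frac{1}{149}\right) - - \frac{68}{9} = - \frac{15}{149} + \frac{68}{9} = \frac{9997}{1341} \approx 7.4549$)
$\left(143 - 81\right) w - 414 = \left(143 - 81\right) \frac{9997}{1341} - 414 = 62 \cdot \frac{9997}{1341} - 414 = \frac{619814}{1341} - 414 = \frac{64640}{1341}$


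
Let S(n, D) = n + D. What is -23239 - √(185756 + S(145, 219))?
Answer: -23239 - 6*√5170 ≈ -23670.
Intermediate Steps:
S(n, D) = D + n
-23239 - √(185756 + S(145, 219)) = -23239 - √(185756 + (219 + 145)) = -23239 - √(185756 + 364) = -23239 - √186120 = -23239 - 6*√5170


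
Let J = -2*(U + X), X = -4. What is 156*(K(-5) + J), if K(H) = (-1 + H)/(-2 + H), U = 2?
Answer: 5304/7 ≈ 757.71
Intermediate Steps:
J = 4 (J = -2*(2 - 4) = -2*(-2) = 4)
K(H) = (-1 + H)/(-2 + H)
156*(K(-5) + J) = 156*((-1 - 5)/(-2 - 5) + 4) = 156*(-6/(-7) + 4) = 156*(-1/7*(-6) + 4) = 156*(6/7 + 4) = 156*(34/7) = 5304/7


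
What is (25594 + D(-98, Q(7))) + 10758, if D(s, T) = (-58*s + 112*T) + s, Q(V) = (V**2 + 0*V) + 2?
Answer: 47650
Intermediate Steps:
Q(V) = 2 + V**2 (Q(V) = (V**2 + 0) + 2 = V**2 + 2 = 2 + V**2)
D(s, T) = -57*s + 112*T
(25594 + D(-98, Q(7))) + 10758 = (25594 + (-57*(-98) + 112*(2 + 7**2))) + 10758 = (25594 + (5586 + 112*(2 + 49))) + 10758 = (25594 + (5586 + 112*51)) + 10758 = (25594 + (5586 + 5712)) + 10758 = (25594 + 11298) + 10758 = 36892 + 10758 = 47650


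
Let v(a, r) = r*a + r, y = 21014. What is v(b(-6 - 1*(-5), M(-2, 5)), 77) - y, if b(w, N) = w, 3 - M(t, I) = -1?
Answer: -21014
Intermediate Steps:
M(t, I) = 4 (M(t, I) = 3 - 1*(-1) = 3 + 1 = 4)
v(a, r) = r + a*r (v(a, r) = a*r + r = r + a*r)
v(b(-6 - 1*(-5), M(-2, 5)), 77) - y = 77*(1 + (-6 - 1*(-5))) - 1*21014 = 77*(1 + (-6 + 5)) - 21014 = 77*(1 - 1) - 21014 = 77*0 - 21014 = 0 - 21014 = -21014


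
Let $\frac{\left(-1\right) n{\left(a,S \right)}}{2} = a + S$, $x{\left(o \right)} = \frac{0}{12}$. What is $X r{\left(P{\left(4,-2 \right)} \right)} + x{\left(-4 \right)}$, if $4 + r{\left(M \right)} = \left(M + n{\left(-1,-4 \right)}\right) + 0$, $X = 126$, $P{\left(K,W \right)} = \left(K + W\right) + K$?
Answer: $1512$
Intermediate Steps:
$x{\left(o \right)} = 0$ ($x{\left(o \right)} = 0 \cdot \frac{1}{12} = 0$)
$P{\left(K,W \right)} = W + 2 K$
$n{\left(a,S \right)} = - 2 S - 2 a$ ($n{\left(a,S \right)} = - 2 \left(a + S\right) = - 2 \left(S + a\right) = - 2 S - 2 a$)
$r{\left(M \right)} = 6 + M$ ($r{\left(M \right)} = -4 + \left(\left(M - -10\right) + 0\right) = -4 + \left(\left(M + \left(8 + 2\right)\right) + 0\right) = -4 + \left(\left(M + 10\right) + 0\right) = -4 + \left(\left(10 + M\right) + 0\right) = -4 + \left(10 + M\right) = 6 + M$)
$X r{\left(P{\left(4,-2 \right)} \right)} + x{\left(-4 \right)} = 126 \left(6 + \left(-2 + 2 \cdot 4\right)\right) + 0 = 126 \left(6 + \left(-2 + 8\right)\right) + 0 = 126 \left(6 + 6\right) + 0 = 126 \cdot 12 + 0 = 1512 + 0 = 1512$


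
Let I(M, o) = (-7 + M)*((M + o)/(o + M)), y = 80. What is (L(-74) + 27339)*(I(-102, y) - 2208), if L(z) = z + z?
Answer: -63001547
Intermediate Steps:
I(M, o) = -7 + M (I(M, o) = (-7 + M)*((M + o)/(M + o)) = (-7 + M)*1 = -7 + M)
L(z) = 2*z
(L(-74) + 27339)*(I(-102, y) - 2208) = (2*(-74) + 27339)*((-7 - 102) - 2208) = (-148 + 27339)*(-109 - 2208) = 27191*(-2317) = -63001547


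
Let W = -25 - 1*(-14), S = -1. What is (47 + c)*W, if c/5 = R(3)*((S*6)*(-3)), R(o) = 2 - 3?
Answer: 473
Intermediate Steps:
W = -11 (W = -25 + 14 = -11)
R(o) = -1
c = -90 (c = 5*(-(-1*6)*(-3)) = 5*(-(-6)*(-3)) = 5*(-1*18) = 5*(-18) = -90)
(47 + c)*W = (47 - 90)*(-11) = -43*(-11) = 473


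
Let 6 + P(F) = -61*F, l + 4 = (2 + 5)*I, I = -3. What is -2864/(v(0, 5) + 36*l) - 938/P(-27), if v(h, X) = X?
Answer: 21566/8205 ≈ 2.6284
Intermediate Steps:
l = -25 (l = -4 + (2 + 5)*(-3) = -4 + 7*(-3) = -4 - 21 = -25)
P(F) = -6 - 61*F
-2864/(v(0, 5) + 36*l) - 938/P(-27) = -2864/(5 + 36*(-25)) - 938/(-6 - 61*(-27)) = -2864/(5 - 900) - 938/(-6 + 1647) = -2864/(-895) - 938/1641 = -2864*(-1/895) - 938*1/1641 = 16/5 - 938/1641 = 21566/8205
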